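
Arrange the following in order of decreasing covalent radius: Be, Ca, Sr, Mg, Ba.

Moving right in a period, electrons are added to the same shell under a stronger nuclear pull, so atoms get smaller; moving down, a new shell is opened and atoms get larger.
All are in group 2, so atomic radius increases down the group.
So from largest to smallest: Ba > Sr > Ca > Mg > Be.

Ba > Sr > Ca > Mg > Be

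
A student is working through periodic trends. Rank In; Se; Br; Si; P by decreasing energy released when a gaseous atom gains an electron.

Si is in period 3, group 14; P is in period 3, group 15; Se is in period 4, group 16; Br is in period 4, group 17; In is in period 5, group 13.
Electron affinity generally becomes more exothermic across a period toward the halogens and less exothermic down a group.
Neither a single period nor a single group — weigh both effects.
P > In: relative to In, both the across-period and down-group shifts push P's electron affinity up.
Si > P: this pair runs against the simple trend — see the exception note.
Se > Si: the two effects oppose for this pair; the across-period effect wins (195 vs 134 kJ/mol).
Br > Se: Br lies to the right of Se in period 4, so the across-period effect alone puts Br higher.
Note the exception: Si has a higher electron affinity than P, contrary to the simple trend — adding an electron to P's half-filled 3p³ is unfavourable, so Si (3p²) has the more exothermic EA.
For reference (kJ/mol): Si 134, P 72, Se 195, Br 325, In 29.
So from highest to lowest: Br > Se > Si > P > In.

Br, Se, Si, P, In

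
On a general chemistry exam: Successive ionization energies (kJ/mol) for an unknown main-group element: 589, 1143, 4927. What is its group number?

Look for the largest jump between consecutive ionization energies: IE3/IE2 ≈ 4.3, far larger than any earlier ratio.
That jump marks the point where a core electron is being removed. So the atom has 2 valence electrons.
A main-group element with 2 valence electrons is in group 2.

Group 2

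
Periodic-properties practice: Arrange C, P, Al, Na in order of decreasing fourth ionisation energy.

Al, Na, C, P

Consider each +3 ion: C³⁺ still has 1 valence electron; P³⁺ still has 2 valence electrons; Al³⁺ is the bare [Ne] core; Na³⁺ is already 2 electrons into the core.
Pulling an electron out of a noble-gas core costs far more than removing a remaining valence electron, so Na and Al sit at the high end of IE_4.
Valence configurations: C³⁺ [He]2s¹, P³⁺ [Ne]3s².
The numbers (kJ/mol): C 6223, P 4964, Al 11577, Na 9543.
So the fourth ionization energies run P < C < Na < Al.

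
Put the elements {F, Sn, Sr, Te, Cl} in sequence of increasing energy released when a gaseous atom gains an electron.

Sr, Sn, Te, F, Cl

F is in period 2, group 17; Cl is in period 3, group 17; Sr is in period 5, group 2; Sn is in period 5, group 14; Te is in period 5, group 16.
Atoms with high Z_eff and room in the valence shell (especially the halogens) have the most exothermic electron affinities.
Here both period and group differ, so the two effects have to be weighed against each other.
Sn > Sr: both are in period 5; the period trend gives Sn the larger value.
Te > Sn: both are in period 5; the period trend gives Te the larger value.
F > Te: both effects reinforce here, so F is clearly the higher of the two.
Cl > F: this pair runs against the simple trend — see the exception note.
Note the exception: Cl has a higher electron affinity than F, contrary to the simple trend — F's small 2p subshell makes the incoming electron feel strong e⁻–e⁻ repulsion, so Cl actually releases more energy on gaining an electron.
Tabulated electron affinity (kJ/mol): F 328, Cl 349, Sr 5, Sn 107, Te 190.
So from lowest to highest: Sr < Sn < Te < F < Cl.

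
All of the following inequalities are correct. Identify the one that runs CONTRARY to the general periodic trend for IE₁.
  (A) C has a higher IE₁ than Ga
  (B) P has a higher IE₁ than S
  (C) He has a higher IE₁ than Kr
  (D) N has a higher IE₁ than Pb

(B)

The general trend: IE₁ increases across a period and decreases down a group.
(A) C (period 2, group 14) vs Ga (period 4, group 13): the stated order agrees with the simple trend.
(B) P (period 3, group 15) vs S (period 3, group 16): the stated order contradicts the simple trend.
(C) He (period 1, group 18) vs Kr (period 4, group 18): the stated order agrees with the simple trend.
(D) N (period 2, group 15) vs Pb (period 6, group 14): the stated order agrees with the simple trend.
The exception is (B): S (3p⁴) ionizes more easily than half-filled P (3p³) because the paired 3p electron in S is pushed out by e⁻–e⁻ repulsion.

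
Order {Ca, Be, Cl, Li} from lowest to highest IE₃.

Consider each +2 ion: Ca²⁺ is the bare [Ar] core; Be²⁺ is the bare [He] core; Cl²⁺ still has 5 valence electrons; Li²⁺ is already 1 electron into the core.
Pulling an electron out of a noble-gas core costs far more than removing a remaining valence electron, so Ca, Li and Be sit at the high end of IE_3.
The numbers (kJ/mol): Ca 4912, Be 14849, Cl 3822, Li 11815.
So the third ionization energies run Cl < Ca < Li < Be.

Cl < Ca < Li < Be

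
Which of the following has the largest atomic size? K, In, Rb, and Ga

Rb

K is in period 4, group 1; Ga is in period 4, group 13; Rb is in period 5, group 1; In is in period 5, group 13.
Atomic radius shrinks across a period as nuclear charge pulls the same shell inward, and grows down a group as new shells are added.
Neither a single period nor a single group — weigh both effects.
In > Ga: In sits below Ga in group 13, so the down-group effect alone puts In larger.
K > In: the two effects oppose for this pair; the across-period effect wins (196 vs 142 pm).
Rb > K: Rb sits below K in group 1, so the down-group effect alone puts Rb larger.
Tabulated atomic radius (pm): K 196, Ga 124, Rb 210, In 142.
The largest atomic size among these belongs to Rb.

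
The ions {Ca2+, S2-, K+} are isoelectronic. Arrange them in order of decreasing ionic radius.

S2- > K+ > Ca2+

All of these have 18 electrons, so size is governed by nuclear charge alone: the more protons, the stronger the pull on the same electron cloud, and the smaller the ion.
Nuclear charges: Ca2+ (Z=20), K+ (Z=19), S2- (Z=16).
Largest to smallest: S2- > K+ > Ca2+.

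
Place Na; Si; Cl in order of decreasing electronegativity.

Na is in period 3, group 1; Si is in period 3, group 14; Cl is in period 3, group 17.
Atoms toward the upper right of the periodic table pull bonding electrons most strongly.
All lie in period 3, so electronegativity increases left to right.
So from highest to lowest: Cl > Si > Na.

Cl > Si > Na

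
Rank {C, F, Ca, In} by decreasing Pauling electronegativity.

C is in period 2, group 14; F is in period 2, group 17; Ca is in period 4, group 2; In is in period 5, group 13.
Atoms toward the upper right of the periodic table pull bonding electrons most strongly.
These span different periods and groups, so the two trends combine.
In > Ca: period and group pull opposite ways; the across-period shift dominates (1.78 vs 1.00).
C > In: relative to In, both the across-period and down-group shifts push C's electronegativity up.
F > C: F lies to the right of C in period 2, so the across-period effect alone puts F higher.
Approximate values (Pauling): C 2.55, F 3.98, Ca 1.00, In 1.78.
So from highest to lowest: F > C > In > Ca.

F > C > In > Ca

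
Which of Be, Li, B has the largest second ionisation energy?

Li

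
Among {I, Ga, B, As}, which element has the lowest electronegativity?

Ga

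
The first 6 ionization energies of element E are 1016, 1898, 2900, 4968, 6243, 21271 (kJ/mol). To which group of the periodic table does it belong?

Look for the largest jump between consecutive ionization energies: IE6/IE5 ≈ 3.4, far larger than any earlier ratio.
That jump marks the point where a core electron is being removed. So the atom has 5 valence electrons.
A main-group element with 5 valence electrons is in group 15.

Group 15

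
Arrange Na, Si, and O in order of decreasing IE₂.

IE_2 is the cost of taking one more electron from the +1 cation: Na⁺ is the bare [Ne] core; Si⁺ still has 3 valence electrons; O⁺ still has 5 valence electrons.
Pulling an electron out of a noble-gas core costs far more than removing a remaining valence electron, so Na sits at the high end of IE_2.
Valence configurations: Si⁺ [Ne]3s²3p¹, O⁺ [He]2s²2p³.
Approximate IE_2 values (kJ/mol): Na 4562, Si 1577, O 3388.
Overall IE_2 order: Si < O < Na.

Na, O, Si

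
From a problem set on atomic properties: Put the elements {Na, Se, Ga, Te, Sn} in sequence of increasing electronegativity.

Na, Ga, Sn, Te, Se

Na is in period 3, group 1; Ga is in period 4, group 13; Se is in period 4, group 16; Sn is in period 5, group 14; Te is in period 5, group 16.
Electronegativity increases across a period and decreases down a group, tracking effective nuclear charge and atomic size.
Here both period and group differ, so the two effects have to be weighed against each other.
Ga > Na: period and group pull opposite ways; the across-period shift dominates (1.81 vs 0.93).
Sn > Ga: the two effects oppose for this pair; the across-period effect wins (1.96 vs 1.81).
Te > Sn: both are in period 5; the period trend gives Te the larger value.
Se > Te: they share group 16; the group trend gives Se the larger value.
Tabulated electronegativity (Pauling): Na 0.93, Ga 1.81, Se 2.55, Sn 1.96, Te 2.10.
So from lowest to highest: Na < Ga < Sn < Te < Se.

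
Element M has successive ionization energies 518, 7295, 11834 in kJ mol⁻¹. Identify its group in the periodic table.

Look for the largest jump between consecutive ionization energies: IE2/IE1 ≈ 14.1, far larger than any earlier ratio.
That jump marks the point where a core electron is being removed. So the atom has 1 valence electron.
A main-group element with 1 valence electron is in group 1.

Group 1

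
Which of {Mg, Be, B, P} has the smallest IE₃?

P

IE_3 is the cost of taking one more electron from the +2 cation: Mg²⁺ is the bare [Ne] core; Be²⁺ is the bare [He] core; B²⁺ still has 1 valence electron; P²⁺ still has 3 valence electrons.
Pulling an electron out of a noble-gas core costs far more than removing a remaining valence electron, so Mg and Be sit at the high end of IE_3.
Valence configurations: B²⁺ [He]2s¹, P²⁺ [Ne]3s²3p¹.
Approximate IE_3 values (kJ/mol): Mg 7733, Be 14849, B 3660, P 2914.
Putting it together, IE_3: P < B < Mg < Be.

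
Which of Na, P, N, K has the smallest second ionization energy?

P

After 1 electron has been removed, what remains? Na⁺ is the bare [Ne] core; P⁺ still has 4 valence electrons; N⁺ still has 4 valence electrons; K⁺ is the bare [Ar] core.
Pulling an electron out of a noble-gas core costs far more than removing a remaining valence electron, so K and Na sit at the high end of IE_2.
Valence configurations: P⁺ [Ne]3s²3p², N⁺ [He]2s²2p².
Approximate IE_2 values (kJ/mol): Na 4562, P 1907, N 2856, K 3052.
Hence IE_2: P < N < K < Na.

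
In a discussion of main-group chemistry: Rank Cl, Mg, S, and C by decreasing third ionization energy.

After 2 electrons have been removed, what remains? Cl²⁺ still has 5 valence electrons; Mg²⁺ is the bare [Ne] core; S²⁺ still has 4 valence electrons; C²⁺ still has 2 valence electrons.
Breaking into a closed-shell core is much more expensive than removing a leftover valence electron — Mg has the largest IE_3 here.
Valence configurations: Cl²⁺ [Ne]3s²3p³, S²⁺ [Ne]3s²3p², C²⁺ [He]2s².
Approximate IE_3 values (kJ/mol): Cl 3822, Mg 7733, S 3357, C 4620.
Putting it together, IE_3: S < Cl < C < Mg.

Mg > C > Cl > S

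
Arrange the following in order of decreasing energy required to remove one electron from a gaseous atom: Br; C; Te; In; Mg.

Br > C > Te > Mg > In

C is in period 2, group 14; Mg is in period 3, group 2; Br is in period 4, group 17; In is in period 5, group 13; Te is in period 5, group 16.
Across a period the outer electron is held more tightly (higher IE₁); down a group it sits in a higher shell, more shielded, and comes off more easily.
These span different periods and groups, so the two trends combine.
Mg > In: the two effects oppose for this pair; the down-group effect wins (738 vs 558 kJ/mol).
Te > Mg: the two effects oppose for this pair; the across-period effect wins (869 vs 738 kJ/mol).
C > Te: period and group pull opposite ways; the down-group shift dominates (1086 vs 869 kJ/mol).
Br > C: the two effects oppose for this pair; the across-period effect wins (1140 vs 1086 kJ/mol).
Approximate values (kJ/mol): C 1086, Mg 738, Br 1140, In 558, Te 869.
So from highest to lowest: Br > C > Te > Mg > In.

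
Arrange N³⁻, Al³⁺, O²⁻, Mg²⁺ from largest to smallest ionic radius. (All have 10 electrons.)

N³⁻, O²⁻, Mg²⁺, Al³⁺

All of these have 10 electrons, so size is governed by nuclear charge alone: the more protons, the stronger the pull on the same electron cloud, and the smaller the ion.
Nuclear charges: Al³⁺ (Z=13), Mg²⁺ (Z=12), O²⁻ (Z=8), N³⁻ (Z=7).
Largest to smallest: N³⁻ > O²⁻ > Mg²⁺ > Al³⁺.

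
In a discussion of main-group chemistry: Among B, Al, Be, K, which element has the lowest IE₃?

IE_3 is the cost of taking one more electron from the +2 cation: B²⁺ still has 1 valence electron; Al²⁺ still has 1 valence electron; Be²⁺ is the bare [He] core; K²⁺ is already 1 electron into the core.
Core electrons are held far more tightly than valence electrons, so K and Be top the IE_3 order.
Valence configurations: B²⁺ [He]2s¹, Al²⁺ [Ne]3s¹.
The numbers (kJ/mol): B 3660, Al 2745, Be 14849, K 4420.
Putting it together, IE_3: Al < B < K < Be.

Al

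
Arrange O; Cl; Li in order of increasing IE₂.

Cl < O < Li

The second ionization energy removes an electron from the +1 ion. For each element: O⁺ still has 5 valence electrons; Cl⁺ still has 6 valence electrons; Li⁺ is the bare [He] core.
Pulling an electron out of a noble-gas core costs far more than removing a remaining valence electron, so Li sits at the high end of IE_2.
Valence configurations: O⁺ [He]2s²2p³, Cl⁺ [Ne]3s²3p⁴.
Tabulated IE_2 (kJ/mol): O 3388, Cl 2298, Li 7298.
Overall IE_2 order: Cl < O < Li.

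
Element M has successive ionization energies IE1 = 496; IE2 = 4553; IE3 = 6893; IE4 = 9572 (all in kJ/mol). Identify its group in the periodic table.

Look for the largest jump between consecutive ionization energies: IE2/IE1 ≈ 9.2, far larger than any earlier ratio.
That jump marks the point where a core electron is being removed. So the atom has 1 valence electron.
A main-group element with 1 valence electron is in group 1.

Group 1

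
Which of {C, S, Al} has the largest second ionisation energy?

C

IE_2 is the cost of taking one more electron from the +1 cation: C⁺ still has 3 valence electrons; S⁺ still has 5 valence electrons; Al⁺ still has 2 valence electrons.
All are still removing valence electrons, so compare the +1 ions as you would atoms: IE_2 generally rises across a period (higher Z_eff) and falls down a group (larger shell), subject to the usual subshell exceptions.
Valence configurations: C⁺ [He]2s²2p¹, S⁺ [Ne]3s²3p³, Al⁺ [Ne]3s².
Approximate IE_2 values (kJ/mol): C 2353, S 2252, Al 1817.
So the second ionization energies run Al < S < C.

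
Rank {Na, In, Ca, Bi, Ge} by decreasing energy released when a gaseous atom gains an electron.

Ge > Bi > Na > In > Ca

Na is in period 3, group 1; Ca is in period 4, group 2; Ge is in period 4, group 14; In is in period 5, group 13; Bi is in period 6, group 15.
Electron affinity generally becomes more exothermic across a period toward the halogens and less exothermic down a group.
Neither a single period nor a single group — weigh both effects.
In > Ca: period and group pull opposite ways; the across-period shift dominates (29 vs 2 kJ/mol).
Na > In: the two effects oppose for this pair; the down-group effect wins (53 vs 29 kJ/mol).
Bi > Na: period and group pull opposite ways; the across-period shift dominates (91 vs 53 kJ/mol).
Ge > Bi: period and group pull opposite ways; the down-group shift dominates (119 vs 91 kJ/mol).
Approximate values (kJ/mol): Na 53, Ca 2, Ge 119, In 29, Bi 91.
So from highest to lowest: Ge > Bi > Na > In > Ca.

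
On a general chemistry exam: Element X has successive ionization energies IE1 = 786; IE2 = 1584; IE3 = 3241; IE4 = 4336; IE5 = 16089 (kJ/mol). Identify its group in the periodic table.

Look for the largest jump between consecutive ionization energies: IE5/IE4 ≈ 3.7, far larger than any earlier ratio.
That jump marks the point where a core electron is being removed. So the atom has 4 valence electrons.
A main-group element with 4 valence electrons is in group 14.

Group 14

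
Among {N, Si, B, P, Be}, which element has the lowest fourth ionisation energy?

IE_4 is the cost of taking one more electron from the +3 cation: N³⁺ still has 2 valence electrons; Si³⁺ still has 1 valence electron; B³⁺ is the bare [He] core; P³⁺ still has 2 valence electrons; Be³⁺ is already 1 electron into the core.
Breaking into a closed-shell core is much more expensive than removing a leftover valence electron — Be and B have the largest IE_4 here.
Valence configurations: N³⁺ [He]2s², Si³⁺ [Ne]3s¹, P³⁺ [Ne]3s².
Tabulated IE_4 (kJ/mol): N 7475, Si 4356, B 25026, P 4964, Be 21007.
Putting it together, IE_4: Si < P < N < Be < B.

Si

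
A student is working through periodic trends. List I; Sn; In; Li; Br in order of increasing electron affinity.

In < Li < Sn < I < Br

Atoms with high Z_eff and room in the valence shell (especially the halogens) have the most exothermic electron affinities.
Neither a single period nor a single group — weigh both effects.
Li > In: period and group pull opposite ways; the down-group shift dominates (60 vs 29 kJ/mol).
Sn > Li: period and group pull opposite ways; the across-period shift dominates (107 vs 60 kJ/mol).
I > Sn: I lies to the right of Sn in period 5, so the across-period effect alone puts I higher.
Br > I: Br sits above I in group 17, so the down-group effect alone puts Br higher.
For reference (kJ/mol): Li 60, Br 325, In 29, Sn 107, I 295.
So from lowest to highest: In < Li < Sn < I < Br.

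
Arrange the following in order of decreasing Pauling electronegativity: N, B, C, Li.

N > C > B > Li

Li is in period 2, group 1; B is in period 2, group 13; C is in period 2, group 14; N is in period 2, group 15.
Smaller atoms with higher effective nuclear charge are more electronegative.
All lie in period 2, so electronegativity increases left to right.
So from highest to lowest: N > C > B > Li.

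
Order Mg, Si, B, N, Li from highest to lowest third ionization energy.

Li > Mg > N > B > Si

IE_3 is the cost of taking one more electron from the +2 cation: Mg²⁺ is the bare [Ne] core; Si²⁺ still has 2 valence electrons; B²⁺ still has 1 valence electron; N²⁺ still has 3 valence electrons; Li²⁺ is already 1 electron into the core.
Core electrons are held far more tightly than valence electrons, so Mg and Li top the IE_3 order.
Valence configurations: Si²⁺ [Ne]3s², B²⁺ [He]2s¹, N²⁺ [He]2s²2p¹.
Tabulated IE_3 (kJ/mol): Mg 7733, Si 3232, B 3660, N 4578, Li 11815.
Putting it together, IE_3: Si < B < N < Mg < Li.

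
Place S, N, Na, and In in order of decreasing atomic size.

Na, In, S, N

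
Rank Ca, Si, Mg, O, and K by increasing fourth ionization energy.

Si < K < Ca < O < Mg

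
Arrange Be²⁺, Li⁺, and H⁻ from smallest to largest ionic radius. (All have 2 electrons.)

Be²⁺, Li⁺, H⁻

All of these have 2 electrons, so size is governed by nuclear charge alone: the more protons, the stronger the pull on the same electron cloud, and the smaller the ion.
Nuclear charges: Be²⁺ (Z=4), Li⁺ (Z=3), H⁻ (Z=1).
Smallest to largest: Be²⁺ < Li⁺ < H⁻.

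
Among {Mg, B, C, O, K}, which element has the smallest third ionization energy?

B

After 2 electrons have been removed, what remains? Mg²⁺ is the bare [Ne] core; B²⁺ still has 1 valence electron; C²⁺ still has 2 valence electrons; O²⁺ still has 4 valence electrons; K²⁺ is already 1 electron into the core.
Usually core removal costs more than valence removal, but here the competition is close: a tightly held n=2 valence electron can cost more to remove than an n=3 core electron, so the actual values have to decide it.
Valence configurations: B²⁺ [He]2s¹, C²⁺ [He]2s², O²⁺ [He]2s²2p².
Approximate IE_3 values (kJ/mol): Mg 7733, B 3660, C 4620, O 5300, K 4420.
Hence IE_3: B < K < C < O < Mg.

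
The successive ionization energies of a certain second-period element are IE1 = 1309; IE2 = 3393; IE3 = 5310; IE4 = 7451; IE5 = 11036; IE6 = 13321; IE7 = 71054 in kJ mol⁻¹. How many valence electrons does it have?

6

Look for the largest jump between consecutive ionization energies: IE7/IE6 ≈ 5.3, far larger than any earlier ratio.
That jump marks the point where a core electron is being removed. So the atom has 6 valence electrons.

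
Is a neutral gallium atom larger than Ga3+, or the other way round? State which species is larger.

Ga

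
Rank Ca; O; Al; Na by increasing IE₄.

Ca < O < Na < Al

IE_4 is the cost of taking one more electron from the +3 cation: Ca³⁺ is already 1 electron into the core; O³⁺ still has 3 valence electrons; Al³⁺ is the bare [Ne] core; Na³⁺ is already 2 electrons into the core.
Usually core removal costs more than valence removal, but here the competition is close: a tightly held n=2 valence electron can cost more to remove than an n=3 core electron, so the actual values have to decide it.
Tabulated IE_4 (kJ/mol): Ca 6491, O 7469, Al 11577, Na 9543.
Putting it together, IE_4: Ca < O < Na < Al.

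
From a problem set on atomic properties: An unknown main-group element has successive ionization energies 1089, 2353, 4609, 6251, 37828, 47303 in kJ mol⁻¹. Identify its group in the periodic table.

Group 14

Look for the largest jump between consecutive ionization energies: IE5/IE4 ≈ 6.1, far larger than any earlier ratio.
That jump marks the point where a core electron is being removed. So the atom has 4 valence electrons.
A main-group element with 4 valence electrons is in group 14.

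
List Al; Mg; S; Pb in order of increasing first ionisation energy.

Al, Pb, Mg, S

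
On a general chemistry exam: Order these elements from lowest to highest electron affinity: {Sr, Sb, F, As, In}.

F is in period 2, group 17; As is in period 4, group 15; Sr is in period 5, group 2; In is in period 5, group 13; Sb is in period 5, group 15.
Electron affinity generally becomes more exothermic across a period toward the halogens and less exothermic down a group.
These span different periods and groups, so the two trends combine.
In > Sr: both are in period 5; the period trend gives In the larger value.
As > In: relative to In, both the across-period and down-group shifts push As's electron affinity up.
Sb > As: this pair runs against the simple trend — see the exception note.
F > Sb: relative to Sb, both the across-period and down-group shifts push F's electron affinity up.
Note the exception: Sb has a higher electron affinity than As, contrary to the simple trend — both are half-filled np³, but the pairing/repulsion penalty for the added electron shrinks as the p orbitals become larger and more diffuse down the group, and for Sb that outweighs the weaker nuclear attraction.
Tabulated electron affinity (kJ/mol): F 328, As 78, Sr 5, In 29, Sb 103.
So from lowest to highest: Sr < In < As < Sb < F.

Sr < In < As < Sb < F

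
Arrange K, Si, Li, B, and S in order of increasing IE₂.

Si < S < B < K < Li

The second ionization energy removes an electron from the +1 ion. For each element: K⁺ is the bare [Ar] core; Si⁺ still has 3 valence electrons; Li⁺ is the bare [He] core; B⁺ still has 2 valence electrons; S⁺ still has 5 valence electrons.
Core electrons are held far more tightly than valence electrons, so K and Li top the IE_2 order.
Valence configurations: Si⁺ [Ne]3s²3p¹, B⁺ [He]2s², S⁺ [Ne]3s²3p³.
Approximate IE_2 values (kJ/mol): K 3052, Si 1577, Li 7298, B 2427, S 2252.
Putting it together, IE_2: Si < S < B < K < Li.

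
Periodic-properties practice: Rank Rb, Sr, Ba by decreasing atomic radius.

Rb is in period 5, group 1; Sr is in period 5, group 2; Ba is in period 6, group 2.
Radius decreases left→right (rising Z_eff, same n) and increases top→bottom (higher n).
Neither a single period nor a single group — weigh both effects.
Ba > Sr: they share group 2; the group trend gives Ba the larger value.
Rb > Ba: period and group pull opposite ways; the across-period shift dominates (210 vs 196 pm).
Approximate values (pm): Rb 210, Sr 185, Ba 196.
So from largest to smallest: Rb > Ba > Sr.

Rb > Ba > Sr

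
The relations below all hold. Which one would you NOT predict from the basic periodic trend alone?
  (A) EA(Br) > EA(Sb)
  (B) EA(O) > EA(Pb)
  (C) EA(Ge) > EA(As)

(C)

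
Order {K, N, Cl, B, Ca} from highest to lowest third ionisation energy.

Ca > N > K > Cl > B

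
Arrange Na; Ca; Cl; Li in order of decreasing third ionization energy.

Li > Na > Ca > Cl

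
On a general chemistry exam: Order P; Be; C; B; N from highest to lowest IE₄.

B > Be > N > C > P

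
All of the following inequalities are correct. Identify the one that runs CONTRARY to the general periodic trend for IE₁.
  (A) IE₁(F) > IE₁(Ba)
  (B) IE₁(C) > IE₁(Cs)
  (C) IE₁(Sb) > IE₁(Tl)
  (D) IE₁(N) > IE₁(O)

The general trend: IE₁ increases across a period and decreases down a group.
(A) F (period 2, group 17) vs Ba (period 6, group 2): the stated order agrees with the simple trend.
(B) C (period 2, group 14) vs Cs (period 6, group 1): the stated order agrees with the simple trend.
(C) Sb (period 5, group 15) vs Tl (period 6, group 13): the stated order agrees with the simple trend.
(D) N (period 2, group 15) vs O (period 2, group 16): the stated order contradicts the simple trend.
The exception is (D): pairing an electron in O's 2p⁴ costs repulsion energy, so O ionizes more easily than half-filled N (2p³).

(D)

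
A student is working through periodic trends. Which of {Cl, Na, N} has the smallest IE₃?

The third ionization energy removes an electron from the +2 ion. For each element: Cl²⁺ still has 5 valence electrons; Na²⁺ is already 1 electron into the core; N²⁺ still has 3 valence electrons.
Pulling an electron out of a noble-gas core costs far more than removing a remaining valence electron, so Na sits at the high end of IE_3.
Valence configurations: Cl²⁺ [Ne]3s²3p³, N²⁺ [He]2s²2p¹.
Approximate IE_3 values (kJ/mol): Cl 3822, Na 6910, N 4578.
Hence IE_3: Cl < N < Na.

Cl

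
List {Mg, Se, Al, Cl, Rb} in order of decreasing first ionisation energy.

Mg is in period 3, group 2; Al is in period 3, group 13; Cl is in period 3, group 17; Se is in period 4, group 16; Rb is in period 5, group 1.
Across a period the outer electron is held more tightly (higher IE₁); down a group it sits in a higher shell, more shielded, and comes off more easily.
These span different periods and groups, so the two trends combine.
Al > Rb: relative to Rb, both the across-period and down-group shifts push Al's first ionization energy up.
Mg > Al: this pair runs against the simple trend — see the exception note.
Se > Mg: the two effects oppose for this pair; the across-period effect wins (941 vs 738 kJ/mol).
Cl > Se: both effects reinforce here, so Cl is clearly the higher of the two.
Note the exception: Mg has a higher first ionization energy than Al, contrary to the simple trend — Al's single 3p electron is easier to remove than one from Mg's filled 3s².
For reference (kJ/mol): Mg 738, Al 578, Cl 1251, Se 941, Rb 403.
So from highest to lowest: Cl > Se > Mg > Al > Rb.

Cl > Se > Mg > Al > Rb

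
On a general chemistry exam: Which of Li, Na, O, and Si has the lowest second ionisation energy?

Si

IE_2 is the cost of taking one more electron from the +1 cation: Li⁺ is the bare [He] core; Na⁺ is the bare [Ne] core; O⁺ still has 5 valence electrons; Si⁺ still has 3 valence electrons.
Pulling an electron out of a noble-gas core costs far more than removing a remaining valence electron, so Na and Li sit at the high end of IE_2.
Valence configurations: O⁺ [He]2s²2p³, Si⁺ [Ne]3s²3p¹.
Tabulated IE_2 (kJ/mol): Li 7298, Na 4562, O 3388, Si 1577.
So the second ionization energies run Si < O < Na < Li.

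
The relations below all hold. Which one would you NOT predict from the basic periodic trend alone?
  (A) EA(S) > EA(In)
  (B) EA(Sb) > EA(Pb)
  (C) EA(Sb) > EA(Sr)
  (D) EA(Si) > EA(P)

The general trend: electron affinity increases across a period and decreases down a group.
(A) S (period 3, group 16) vs In (period 5, group 13): the stated order agrees with the simple trend.
(B) Sb (period 5, group 15) vs Pb (period 6, group 14): the stated order agrees with the simple trend.
(C) Sb (period 5, group 15) vs Sr (period 5, group 2): the stated order agrees with the simple trend.
(D) Si (period 3, group 14) vs P (period 3, group 15): the stated order contradicts the simple trend.
The exception is (D): adding an electron to P's half-filled 3p³ is unfavourable, so Si (3p²) has the more exothermic EA.

(D)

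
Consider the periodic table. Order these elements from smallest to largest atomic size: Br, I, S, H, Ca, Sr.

H < S < Br < I < Ca < Sr

Moving right in a period, electrons are added to the same shell under a stronger nuclear pull, so atoms get smaller; moving down, a new shell is opened and atoms get larger.
Neither a single period nor a single group — weigh both effects.
S > H: the two effects oppose for this pair; the down-group effect wins (103 vs 32 pm).
Br > S: period and group pull opposite ways; the down-group shift dominates (114 vs 103 pm).
I > Br: they share group 17; the group trend gives I the larger value.
Ca > I: period and group pull opposite ways; the across-period shift dominates (171 vs 133 pm).
Sr > Ca: Sr sits below Ca in group 2, so the down-group effect alone puts Sr larger.
For reference (pm): H 32, S 103, Ca 171, Br 114, Sr 185, I 133.
So from smallest to largest: H < S < Br < I < Ca < Sr.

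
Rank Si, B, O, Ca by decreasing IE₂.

O > B > Si > Ca

The second ionization energy removes an electron from the +1 ion. For each element: Si⁺ still has 3 valence electrons; B⁺ still has 2 valence electrons; O⁺ still has 5 valence electrons; Ca⁺ still has 1 valence electron.
All are still removing valence electrons, so compare the +1 ions as you would atoms: IE_2 generally rises across a period (higher Z_eff) and falls down a group (larger shell), subject to the usual subshell exceptions.
Valence configurations: Si⁺ [Ne]3s²3p¹, B⁺ [He]2s², O⁺ [He]2s²2p³, Ca⁺ [Ar]4s¹.
The numbers (kJ/mol): Si 1577, B 2427, O 3388, Ca 1145.
Putting it together, IE_2: Ca < Si < B < O.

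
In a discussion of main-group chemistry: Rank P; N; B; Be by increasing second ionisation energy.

Be, P, B, N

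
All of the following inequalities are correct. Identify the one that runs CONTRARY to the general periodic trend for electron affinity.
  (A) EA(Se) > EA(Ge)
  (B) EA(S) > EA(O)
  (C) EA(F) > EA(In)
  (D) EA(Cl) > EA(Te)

(B)

The general trend: electron affinity increases across a period and decreases down a group.
(A) Se (period 4, group 16) vs Ge (period 4, group 14): the stated order agrees with the simple trend.
(B) S (period 3, group 16) vs O (period 2, group 16): the stated order contradicts the simple trend.
(C) F (period 2, group 17) vs In (period 5, group 13): the stated order agrees with the simple trend.
(D) Cl (period 3, group 17) vs Te (period 5, group 16): the stated order agrees with the simple trend.
The exception is (B): the compact 2p subshell of O repels the added electron more than S's larger 3p does.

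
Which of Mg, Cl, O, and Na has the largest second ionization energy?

Consider each +1 ion: Mg⁺ still has 1 valence electron; Cl⁺ still has 6 valence electrons; O⁺ still has 5 valence electrons; Na⁺ is the bare [Ne] core.
Breaking into a closed-shell core is much more expensive than removing a leftover valence electron — Na has the largest IE_2 here.
Valence configurations: Mg⁺ [Ne]3s¹, Cl⁺ [Ne]3s²3p⁴, O⁺ [He]2s²2p³.
Tabulated IE_2 (kJ/mol): Mg 1451, Cl 2298, O 3388, Na 4562.
Hence IE_2: Mg < Cl < O < Na.

Na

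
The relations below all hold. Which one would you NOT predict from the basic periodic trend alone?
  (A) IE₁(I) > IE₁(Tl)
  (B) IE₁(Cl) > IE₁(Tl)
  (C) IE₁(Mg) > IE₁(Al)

(C)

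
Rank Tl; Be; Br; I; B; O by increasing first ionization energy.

Be is in period 2, group 2; B is in period 2, group 13; O is in period 2, group 16; Br is in period 4, group 17; I is in period 5, group 17; Tl is in period 6, group 13.
First ionization energy rises across a period (greater Z_eff holds electrons more tightly) and falls down a group (valence electrons are farther from the nucleus).
Neither a single period nor a single group — weigh both effects.
B > Tl: they share group 13; the group trend gives B the larger value.
Be > B: this pair runs against the simple trend — see the exception note.
I > Be: period and group pull opposite ways; the across-period shift dominates (1008 vs 900 kJ/mol).
Br > I: Br sits above I in group 17, so the down-group effect alone puts Br higher.
O > Br: the two effects oppose for this pair; the down-group effect wins (1314 vs 1140 kJ/mol).
Note the exception: Be has a higher first ionization energy than B, contrary to the simple trend — removing B's lone 2p electron is easier than breaking Be's filled 2s².
Tabulated first ionization energy (kJ/mol): Be 900, B 801, O 1314, Br 1140, I 1008, Tl 589.
So from lowest to highest: Tl < B < Be < I < Br < O.

Tl, B, Be, I, Br, O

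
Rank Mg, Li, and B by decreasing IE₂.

Li > B > Mg

After 1 electron has been removed, what remains? Mg⁺ still has 1 valence electron; Li⁺ is the bare [He] core; B⁺ still has 2 valence electrons.
Pulling an electron out of a noble-gas core costs far more than removing a remaining valence electron, so Li sits at the high end of IE_2.
Valence configurations: Mg⁺ [Ne]3s¹, B⁺ [He]2s².
Approximate IE_2 values (kJ/mol): Mg 1451, Li 7298, B 2427.
Putting it together, IE_2: Mg < B < Li.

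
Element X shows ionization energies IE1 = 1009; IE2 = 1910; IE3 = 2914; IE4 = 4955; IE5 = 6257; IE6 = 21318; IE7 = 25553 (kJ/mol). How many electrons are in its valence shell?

5

Look for the largest jump between consecutive ionization energies: IE6/IE5 ≈ 3.4, far larger than any earlier ratio.
That jump marks the point where a core electron is being removed. So the atom has 5 valence electrons.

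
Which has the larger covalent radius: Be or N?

Be

Be is in period 2, group 2; N is in period 2, group 15.
Moving right in a period, electrons are added to the same shell under a stronger nuclear pull, so atoms get smaller; moving down, a new shell is opened and atoms get larger.
All lie in period 2, so atomic radius increases right to left.
So Be has the larger covalent radius (Be > N).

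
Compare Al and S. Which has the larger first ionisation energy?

Al is in period 3, group 13; S is in period 3, group 16.
Across a period the outer electron is held more tightly (higher IE₁); down a group it sits in a higher shell, more shielded, and comes off more easily.
All lie in period 3, so first ionization energy increases left to right.
So S has the larger first ionisation energy (S > Al).

S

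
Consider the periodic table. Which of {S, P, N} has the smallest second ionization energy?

P

IE_2 is the cost of taking one more electron from the +1 cation: S⁺ still has 5 valence electrons; P⁺ still has 4 valence electrons; N⁺ still has 4 valence electrons.
All are still removing valence electrons, so compare the +1 ions as you would atoms: IE_2 generally rises across a period (higher Z_eff) and falls down a group (larger shell), subject to the usual subshell exceptions.
Valence configurations: S⁺ [Ne]3s²3p³, P⁺ [Ne]3s²3p², N⁺ [He]2s²2p².
Tabulated IE_2 (kJ/mol): S 2252, P 1907, N 2856.
Putting it together, IE_2: P < S < N.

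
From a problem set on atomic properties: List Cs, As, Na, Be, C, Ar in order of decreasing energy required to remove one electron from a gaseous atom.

Ar, C, As, Be, Na, Cs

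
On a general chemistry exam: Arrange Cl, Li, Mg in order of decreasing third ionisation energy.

Li, Mg, Cl

After 2 electrons have been removed, what remains? Cl²⁺ still has 5 valence electrons; Li²⁺ is already 1 electron into the core; Mg²⁺ is the bare [Ne] core.
Pulling an electron out of a noble-gas core costs far more than removing a remaining valence electron, so Mg and Li sit at the high end of IE_3.
Approximate IE_3 values (kJ/mol): Cl 3822, Li 11815, Mg 7733.
Hence IE_3: Cl < Mg < Li.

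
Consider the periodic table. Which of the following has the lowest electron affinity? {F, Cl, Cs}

Atoms with high Z_eff and room in the valence shell (especially the halogens) have the most exothermic electron affinities.
Here both period and group differ, so the two effects have to be weighed against each other.
F > Cs: both effects reinforce here, so F is clearly the higher of the two.
Cl > F: this pair runs against the simple trend — see the exception note.
Note the exception: Cl has a higher electron affinity than F, contrary to the simple trend — F's small 2p subshell makes the incoming electron feel strong e⁻–e⁻ repulsion, so Cl actually releases more energy on gaining an electron.
For reference (kJ/mol): F 328, Cl 349, Cs 46.
The lowest electron affinity among these belongs to Cs.

Cs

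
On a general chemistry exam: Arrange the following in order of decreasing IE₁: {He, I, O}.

He is in period 1, group 18; O is in period 2, group 16; I is in period 5, group 17.
Removing the outermost electron gets harder across a period and easier down a group.
These span different periods and groups, so the two trends combine.
O > I: the two effects oppose for this pair; the down-group effect wins (1314 vs 1008 kJ/mol).
He > O: both effects reinforce here, so He is clearly the higher of the two.
Tabulated first ionization energy (kJ/mol): He 2372, O 1314, I 1008.
So from highest to lowest: He > O > I.

He > O > I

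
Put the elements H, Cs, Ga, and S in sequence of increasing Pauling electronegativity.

Cs < Ga < H < S

Atoms toward the upper right of the periodic table pull bonding electrons most strongly.
Neither a single period nor a single group — weigh both effects.
Ga > Cs: both effects reinforce here, so Ga is clearly the higher of the two.
H > Ga: the two effects oppose for this pair; the down-group effect wins (2.20 vs 1.81).
S > H: period and group pull opposite ways; the across-period shift dominates (2.58 vs 2.20).
For reference (Pauling): H 2.20, S 2.58, Ga 1.81, Cs 0.79.
So from lowest to highest: Cs < Ga < H < S.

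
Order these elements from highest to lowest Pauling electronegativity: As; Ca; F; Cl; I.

Smaller atoms with higher effective nuclear charge are more electronegative.
These span different periods and groups, so the two trends combine.
As > Ca: As lies to the right of Ca in period 4, so the across-period effect alone puts As higher.
I > As: the two effects oppose for this pair; the across-period effect wins (2.66 vs 2.18).
Cl > I: they share group 17; the group trend gives Cl the larger value.
F > Cl: F sits above Cl in group 17, so the down-group effect alone puts F higher.
For reference (Pauling): F 3.98, Cl 3.16, Ca 1.00, As 2.18, I 2.66.
So from highest to lowest: F > Cl > I > As > Ca.

F, Cl, I, As, Ca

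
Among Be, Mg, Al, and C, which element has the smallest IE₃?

The third ionization energy removes an electron from the +2 ion. For each element: Be²⁺ is the bare [He] core; Mg²⁺ is the bare [Ne] core; Al²⁺ still has 1 valence electron; C²⁺ still has 2 valence electrons.
Core electrons are held far more tightly than valence electrons, so Mg and Be top the IE_3 order.
Valence configurations: Al²⁺ [Ne]3s¹, C²⁺ [He]2s².
Tabulated IE_3 (kJ/mol): Be 14849, Mg 7733, Al 2745, C 4620.
Putting it together, IE_3: Al < C < Mg < Be.

Al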